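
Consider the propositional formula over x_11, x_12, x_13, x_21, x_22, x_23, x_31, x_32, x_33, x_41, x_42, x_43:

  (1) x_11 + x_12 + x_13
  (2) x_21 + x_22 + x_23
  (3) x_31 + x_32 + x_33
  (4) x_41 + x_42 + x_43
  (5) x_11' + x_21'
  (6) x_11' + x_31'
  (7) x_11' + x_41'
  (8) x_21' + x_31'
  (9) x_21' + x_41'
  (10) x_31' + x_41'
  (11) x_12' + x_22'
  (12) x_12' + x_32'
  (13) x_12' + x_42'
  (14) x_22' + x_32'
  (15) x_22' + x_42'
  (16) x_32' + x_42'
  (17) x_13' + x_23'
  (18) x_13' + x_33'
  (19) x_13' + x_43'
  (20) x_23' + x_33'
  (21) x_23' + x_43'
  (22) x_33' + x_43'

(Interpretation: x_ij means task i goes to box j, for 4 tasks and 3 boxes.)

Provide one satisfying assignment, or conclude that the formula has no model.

Try x_11 = 0.
Try x_12 = 1.
The clause (x_22') is unit, so x_22 = 0.
The clause (x_32') is unit, so x_32 = 0.
The clause (x_42') is unit, so x_42 = 0.
Try x_21 = 1.
The clause (x_31') is unit, so x_31 = 0.
The clause (x_33) is unit, so x_33 = 1.
The clause (x_41') is unit, so x_41 = 0.
The clause (x_43) is unit, so x_43 = 1.
Now (x_43') is unsatisfied and unit — conflict.
That branch fails; take x_21 = 0 instead.
The clause (x_23) is unit, so x_23 = 1.
The clause (x_13') is unit, so x_13 = 0.
The clause (x_33') is unit, so x_33 = 0.
The clause (x_31) is unit, so x_31 = 1.
The clause (x_41') is unit, so x_41 = 0.
The clause (x_43) is unit, so x_43 = 1.
Now (x_43') is unsatisfied and unit — conflict.
Neither x_21 = 1 nor x_21 = 0 works.
That branch fails; take x_12 = 0 instead.
The clause (x_13) is unit, so x_13 = 1.
The clause (x_23') is unit, so x_23 = 0.
The clause (x_33') is unit, so x_33 = 0.
The clause (x_43') is unit, so x_43 = 0.
Try x_21 = 1.
The clause (x_31') is unit, so x_31 = 0.
The clause (x_32) is unit, so x_32 = 1.
The clause (x_41') is unit, so x_41 = 0.
The clause (x_42) is unit, so x_42 = 1.
Now (x_42') is unsatisfied and unit — conflict.
That branch fails; take x_21 = 0 instead.
The clause (x_22) is unit, so x_22 = 1.
The clause (x_32') is unit, so x_32 = 0.
The clause (x_31) is unit, so x_31 = 1.
The clause (x_41') is unit, so x_41 = 0.
The clause (x_42) is unit, so x_42 = 1.
Now (x_42') is unsatisfied and unit — conflict.
Neither x_21 = 1 nor x_21 = 0 works.
Neither x_12 = 1 nor x_12 = 0 works.
That branch fails; take x_11 = 1 instead.
The clause (x_21') is unit, so x_21 = 0.
The clause (x_31') is unit, so x_31 = 0.
The clause (x_41') is unit, so x_41 = 0.
Try x_22 = 1.
The clause (x_12') is unit, so x_12 = 0.
The clause (x_32') is unit, so x_32 = 0.
The clause (x_33) is unit, so x_33 = 1.
The clause (x_42') is unit, so x_42 = 0.
The clause (x_43) is unit, so x_43 = 1.
Now (x_43') is unsatisfied and unit — conflict.
That branch fails; take x_22 = 0 instead.
The clause (x_23) is unit, so x_23 = 1.
The clause (x_13') is unit, so x_13 = 0.
The clause (x_33') is unit, so x_33 = 0.
The clause (x_32) is unit, so x_32 = 1.
The clause (x_12') is unit, so x_12 = 0.
The clause (x_42') is unit, so x_42 = 0.
The clause (x_43) is unit, so x_43 = 1.
Now (x_43') is unsatisfied and unit — conflict.
Neither x_22 = 1 nor x_22 = 0 works.
Neither x_11 = 1 nor x_11 = 0 works.

UNSATISFIABLE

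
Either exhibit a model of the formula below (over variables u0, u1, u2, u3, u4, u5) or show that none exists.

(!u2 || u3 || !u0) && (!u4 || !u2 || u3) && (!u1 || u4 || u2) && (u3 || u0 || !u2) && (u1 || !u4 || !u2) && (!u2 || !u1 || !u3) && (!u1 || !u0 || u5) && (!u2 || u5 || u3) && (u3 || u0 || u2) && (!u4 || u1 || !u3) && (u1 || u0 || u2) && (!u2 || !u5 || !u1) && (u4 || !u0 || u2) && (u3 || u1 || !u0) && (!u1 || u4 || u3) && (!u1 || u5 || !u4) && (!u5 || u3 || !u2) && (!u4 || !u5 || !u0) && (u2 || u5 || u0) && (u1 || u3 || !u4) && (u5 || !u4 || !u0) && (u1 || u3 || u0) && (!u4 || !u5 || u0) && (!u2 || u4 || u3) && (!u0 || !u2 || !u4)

u0: true, u1: false, u2: true, u3: true, u4: false, u5: true

Try u2 = true.
Try u3 = true.
(!u1) alone gives u1 = false.
(!u4) alone gives u4 = false.
Every clause is now satisfied; u0, u5 are unconstrained.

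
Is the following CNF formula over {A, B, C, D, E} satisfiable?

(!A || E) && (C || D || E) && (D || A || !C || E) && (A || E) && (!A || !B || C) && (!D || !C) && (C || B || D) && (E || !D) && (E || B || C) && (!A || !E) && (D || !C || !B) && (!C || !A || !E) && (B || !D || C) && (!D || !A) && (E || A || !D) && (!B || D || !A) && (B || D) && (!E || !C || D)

Case A = false:
From the singleton clause (E), E = true.
Case D = false:
From the singleton clause (B), B = true.
From the singleton clause (!C), C = false.
Every clause now holds.
A satisfying assignment: A=false, B=true, C=false, D=false, E=true.

Satisfiable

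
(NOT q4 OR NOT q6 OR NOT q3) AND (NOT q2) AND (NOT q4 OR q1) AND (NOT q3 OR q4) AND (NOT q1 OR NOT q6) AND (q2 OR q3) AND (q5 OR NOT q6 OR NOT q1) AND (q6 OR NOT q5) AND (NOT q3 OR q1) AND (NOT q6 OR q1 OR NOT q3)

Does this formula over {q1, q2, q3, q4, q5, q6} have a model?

Unit clause (NOT q2) forces q2 = false.
Unit clause (q3) forces q3 = true.
Unit clause (q4) forces q4 = true.
Unit clause (NOT q6) forces q6 = false.
Unit clause (q1) forces q1 = true.
Unit clause (NOT q5) forces q5 = false.
This assignment satisfies each clause.
A satisfying assignment: q1 ↦ true,  q2 ↦ false,  q3 ↦ true,  q4 ↦ true,  q5 ↦ false,  q6 ↦ false.

Yes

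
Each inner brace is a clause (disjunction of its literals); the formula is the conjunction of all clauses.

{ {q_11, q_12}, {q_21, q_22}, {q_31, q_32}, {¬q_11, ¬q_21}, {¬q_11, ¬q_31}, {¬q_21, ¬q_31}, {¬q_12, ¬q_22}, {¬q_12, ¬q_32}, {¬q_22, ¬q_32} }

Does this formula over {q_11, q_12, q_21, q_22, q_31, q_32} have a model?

Case q_11 = True:
(¬q_21) alone gives q_21 = False.
(q_22) alone gives q_22 = True.
(¬q_31) alone gives q_31 = False.
(q_32) alone gives q_32 = True.
Now (¬q_32) is unsatisfied and unit — conflict.
Backtrack on q_11: now try q_11 = False.
(q_12) alone gives q_12 = True.
(¬q_22) alone gives q_22 = False.
(q_21) alone gives q_21 = True.
(¬q_31) alone gives q_31 = False.
(q_32) alone gives q_32 = True.
Now (¬q_32) is unsatisfied and unit — conflict.
Either choice for q_11 ends in contradiction.
No assignment satisfies every clause.

Unsatisfiable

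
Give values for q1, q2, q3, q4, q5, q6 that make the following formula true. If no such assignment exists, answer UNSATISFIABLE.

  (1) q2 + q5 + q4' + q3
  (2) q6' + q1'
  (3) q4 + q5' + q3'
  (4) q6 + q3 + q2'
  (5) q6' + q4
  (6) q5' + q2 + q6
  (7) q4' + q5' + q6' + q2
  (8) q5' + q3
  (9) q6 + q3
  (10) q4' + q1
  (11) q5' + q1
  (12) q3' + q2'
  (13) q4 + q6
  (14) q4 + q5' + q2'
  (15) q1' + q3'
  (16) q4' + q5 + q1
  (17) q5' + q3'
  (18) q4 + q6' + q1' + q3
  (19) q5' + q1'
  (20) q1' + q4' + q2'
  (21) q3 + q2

Branch on q6: set q6 = 0.
The clause (q3) is unit, so q3 = 1.
The clause (q2') is unit, so q2 = 0.
The clause (q5') is unit, so q5 = 0.
The clause (q4) is unit, so q4 = 1.
The clause (q1) is unit, so q1 = 1.
But (q1') is also a unit clause — contradiction.
Backtrack on q6: now try q6 = 1.
The clause (q1') is unit, so q1 = 0.
The clause (q4) is unit, so q4 = 1.
But (q4') is also a unit clause — contradiction.
Neither q6 = 1 nor q6 = 0 works.

UNSATISFIABLE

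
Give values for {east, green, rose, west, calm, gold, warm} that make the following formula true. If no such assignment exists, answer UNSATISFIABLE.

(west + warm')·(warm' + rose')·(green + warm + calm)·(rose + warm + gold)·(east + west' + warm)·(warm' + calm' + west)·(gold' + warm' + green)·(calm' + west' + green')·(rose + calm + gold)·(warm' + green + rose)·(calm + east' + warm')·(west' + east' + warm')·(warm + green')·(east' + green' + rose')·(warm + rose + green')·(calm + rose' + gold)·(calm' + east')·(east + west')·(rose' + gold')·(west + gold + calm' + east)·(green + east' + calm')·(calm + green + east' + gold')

Branch on west: set west = 0.
(warm') alone gives warm = 0.
(green') alone gives green = 0.
(calm) alone gives calm = 1.
(east') alone gives east = 0.
(gold) alone gives gold = 1.
(rose') alone gives rose = 0.
This assignment satisfies each clause.

east: 0,  green: 0,  rose: 0,  west: 0,  calm: 1,  gold: 1,  warm: 0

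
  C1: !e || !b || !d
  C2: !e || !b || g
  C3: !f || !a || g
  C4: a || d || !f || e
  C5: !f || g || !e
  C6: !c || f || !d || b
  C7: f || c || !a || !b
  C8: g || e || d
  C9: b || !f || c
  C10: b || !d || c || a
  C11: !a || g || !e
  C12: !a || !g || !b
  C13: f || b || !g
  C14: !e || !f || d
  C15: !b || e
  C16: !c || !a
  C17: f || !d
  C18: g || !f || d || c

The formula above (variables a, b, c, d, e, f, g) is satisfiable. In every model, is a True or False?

False

Suppose a = true.
The clause (!c) is unit, so c = false.
Try f = false.
The clause (!b) is unit, so b = false.
The clause (!g) is unit, so g = false.
The clause (!e) is unit, so e = false.
The clause (d) is unit, so d = true.
That conflicts with the unit clause (!d).
That branch fails; take f = true instead.
The clause (g) is unit, so g = true.
The clause (b) is unit, so b = true.
That conflicts with the unit clause (!b).
Both values of f lead to a conflict.
So every satisfying assignment has a = False.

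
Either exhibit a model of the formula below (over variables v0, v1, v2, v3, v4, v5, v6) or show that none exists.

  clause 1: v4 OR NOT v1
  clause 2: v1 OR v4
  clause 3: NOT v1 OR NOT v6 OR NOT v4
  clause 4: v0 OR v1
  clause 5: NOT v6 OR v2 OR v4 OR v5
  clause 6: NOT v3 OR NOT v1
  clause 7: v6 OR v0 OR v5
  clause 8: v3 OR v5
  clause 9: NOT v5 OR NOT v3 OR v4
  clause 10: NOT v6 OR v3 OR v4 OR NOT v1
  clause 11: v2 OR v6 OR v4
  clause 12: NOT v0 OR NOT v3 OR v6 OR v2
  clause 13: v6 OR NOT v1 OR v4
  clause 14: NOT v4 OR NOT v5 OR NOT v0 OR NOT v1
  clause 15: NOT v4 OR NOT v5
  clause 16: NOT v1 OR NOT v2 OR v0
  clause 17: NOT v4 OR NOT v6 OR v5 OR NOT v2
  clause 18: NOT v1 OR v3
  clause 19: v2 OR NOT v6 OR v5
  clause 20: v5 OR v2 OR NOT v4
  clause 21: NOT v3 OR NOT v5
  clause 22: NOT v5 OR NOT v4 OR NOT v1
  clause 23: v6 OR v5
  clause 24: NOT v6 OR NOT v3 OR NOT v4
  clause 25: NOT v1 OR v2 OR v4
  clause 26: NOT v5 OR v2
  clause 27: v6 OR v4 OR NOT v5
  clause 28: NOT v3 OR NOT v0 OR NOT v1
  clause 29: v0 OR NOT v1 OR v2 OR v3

UNSATISFIABLE

Try v4 = true.
From the singleton clause (NOT v5), v5 = false.
From the singleton clause (v3), v3 = true.
From the singleton clause (NOT v1), v1 = false.
From the singleton clause (v0), v0 = true.
From the singleton clause (v2), v2 = true.
From the singleton clause (NOT v6), v6 = false.
But (v6) is also a unit clause — contradiction.
So v4 must be the other value — set v4 = false.
From the singleton clause (NOT v1), v1 = false.
But (v1) is also a unit clause — contradiction.
Both values of v4 lead to a conflict.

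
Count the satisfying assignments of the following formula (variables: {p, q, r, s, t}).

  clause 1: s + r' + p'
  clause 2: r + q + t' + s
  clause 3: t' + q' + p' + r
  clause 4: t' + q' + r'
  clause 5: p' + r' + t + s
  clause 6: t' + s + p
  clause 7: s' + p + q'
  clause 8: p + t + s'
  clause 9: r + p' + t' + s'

There are 2^5 = 32 truth assignments over (p, q, r, s, t).
Split on t. With t = 1, the clauses containing t are satisfied and t' drops from the rest; 3 of the 2^4 = 16 assignments to the other variables satisfy what remains.
With t = 0, by the same count on the reduced clause set, 10 assignments work.
Total: 3 + 10 = 13.

13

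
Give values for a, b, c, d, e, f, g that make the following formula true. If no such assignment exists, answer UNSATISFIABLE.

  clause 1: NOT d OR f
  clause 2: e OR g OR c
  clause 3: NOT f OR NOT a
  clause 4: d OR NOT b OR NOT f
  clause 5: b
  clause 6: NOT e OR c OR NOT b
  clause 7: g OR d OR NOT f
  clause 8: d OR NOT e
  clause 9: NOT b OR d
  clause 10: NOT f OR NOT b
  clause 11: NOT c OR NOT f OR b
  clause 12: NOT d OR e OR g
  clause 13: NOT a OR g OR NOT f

UNSATISFIABLE

The clause (b) is unit, so b = true.
The clause (d) is unit, so d = true.
The clause (f) is unit, so f = true.
But (NOT f) is also a unit clause — contradiction.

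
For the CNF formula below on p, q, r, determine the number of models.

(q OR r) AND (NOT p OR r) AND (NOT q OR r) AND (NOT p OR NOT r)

2

There are 2^3 = 8 truth assignments over (p, q, r).
Split on r. With r = true, the clauses containing r are satisfied and NOT r drops from the rest; 2 of the 2^2 = 4 assignments to the other variables satisfy what remains.
With r = false, by the same count on the reduced clause set, 0 assignments work.
(One model: p=F, q=F, r=T.)
Total: 2 + 0 = 2.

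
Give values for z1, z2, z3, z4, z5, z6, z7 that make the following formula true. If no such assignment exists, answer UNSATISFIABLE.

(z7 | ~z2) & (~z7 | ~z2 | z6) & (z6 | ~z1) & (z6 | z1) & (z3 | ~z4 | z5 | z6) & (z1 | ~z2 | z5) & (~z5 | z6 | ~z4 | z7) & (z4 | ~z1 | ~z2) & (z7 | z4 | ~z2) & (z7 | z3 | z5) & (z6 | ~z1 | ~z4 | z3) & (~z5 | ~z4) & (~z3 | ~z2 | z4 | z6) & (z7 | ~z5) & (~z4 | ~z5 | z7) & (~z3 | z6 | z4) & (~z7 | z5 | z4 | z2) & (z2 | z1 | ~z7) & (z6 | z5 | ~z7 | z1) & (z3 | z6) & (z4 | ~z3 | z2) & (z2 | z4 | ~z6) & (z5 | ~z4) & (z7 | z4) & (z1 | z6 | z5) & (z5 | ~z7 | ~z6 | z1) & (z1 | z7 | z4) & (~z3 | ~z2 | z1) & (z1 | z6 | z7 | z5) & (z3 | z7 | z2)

z1 ↦ 0, z2 ↦ 1, z3 ↦ 0, z4 ↦ 0, z5 ↦ 1, z6 ↦ 1, z7 ↦ 1

Branch on z7: set z7 = 1.
Branch on z2: set z2 = 1.
The clause (z6) is unit, so z6 = 1.
Branch on z1: set z1 = 0.
The clause (z5) is unit, so z5 = 1.
The clause (~z4) is unit, so z4 = 0.
The clause (~z3) is unit, so z3 = 0.
All clauses are satisfied.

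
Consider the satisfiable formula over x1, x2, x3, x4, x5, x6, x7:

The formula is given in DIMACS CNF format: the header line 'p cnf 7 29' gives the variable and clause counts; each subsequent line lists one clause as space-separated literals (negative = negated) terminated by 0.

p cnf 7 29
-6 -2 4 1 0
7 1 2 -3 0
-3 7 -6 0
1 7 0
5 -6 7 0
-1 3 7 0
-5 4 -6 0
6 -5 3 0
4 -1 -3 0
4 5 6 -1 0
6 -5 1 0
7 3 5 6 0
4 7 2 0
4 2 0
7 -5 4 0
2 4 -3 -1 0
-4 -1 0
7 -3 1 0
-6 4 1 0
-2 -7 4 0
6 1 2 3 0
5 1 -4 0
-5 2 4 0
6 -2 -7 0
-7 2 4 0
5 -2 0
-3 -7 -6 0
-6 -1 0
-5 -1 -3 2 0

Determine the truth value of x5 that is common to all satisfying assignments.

True

Suppose x5 = False.
From the singleton clause (¬x2), x2 = False.
From the singleton clause (x4), x4 = True.
From the singleton clause (¬x1), x1 = False.
But (x1) is also a unit clause — contradiction.
So every satisfying assignment has x5 = True.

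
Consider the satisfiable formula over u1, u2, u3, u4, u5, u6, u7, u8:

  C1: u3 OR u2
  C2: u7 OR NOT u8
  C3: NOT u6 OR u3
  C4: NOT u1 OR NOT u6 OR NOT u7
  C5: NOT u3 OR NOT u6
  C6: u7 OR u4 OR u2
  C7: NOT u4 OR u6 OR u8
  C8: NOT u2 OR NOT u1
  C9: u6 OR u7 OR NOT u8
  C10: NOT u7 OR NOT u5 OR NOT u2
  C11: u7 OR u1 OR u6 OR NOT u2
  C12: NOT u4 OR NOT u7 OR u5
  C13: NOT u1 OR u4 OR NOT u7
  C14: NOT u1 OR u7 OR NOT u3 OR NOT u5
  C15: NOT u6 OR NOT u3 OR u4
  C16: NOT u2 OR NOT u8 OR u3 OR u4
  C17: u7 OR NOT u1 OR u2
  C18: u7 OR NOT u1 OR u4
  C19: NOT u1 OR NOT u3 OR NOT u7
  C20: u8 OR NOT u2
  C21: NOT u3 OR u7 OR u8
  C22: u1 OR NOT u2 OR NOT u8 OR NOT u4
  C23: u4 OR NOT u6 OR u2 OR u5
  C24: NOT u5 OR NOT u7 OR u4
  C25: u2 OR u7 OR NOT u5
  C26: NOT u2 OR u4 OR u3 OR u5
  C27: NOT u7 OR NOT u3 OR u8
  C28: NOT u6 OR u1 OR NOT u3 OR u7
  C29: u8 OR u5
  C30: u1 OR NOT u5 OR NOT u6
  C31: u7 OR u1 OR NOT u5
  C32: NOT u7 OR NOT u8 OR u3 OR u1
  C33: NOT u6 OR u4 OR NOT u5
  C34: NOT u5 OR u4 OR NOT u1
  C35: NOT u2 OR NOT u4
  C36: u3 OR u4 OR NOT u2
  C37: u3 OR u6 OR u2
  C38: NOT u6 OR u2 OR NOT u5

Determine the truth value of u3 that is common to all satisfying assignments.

Suppose u3 = false.
From the singleton clause (u2), u2 = true.
From the singleton clause (NOT u6), u6 = false.
From the singleton clause (NOT u1), u1 = false.
From the singleton clause (u7), u7 = true.
From the singleton clause (NOT u5), u5 = false.
From the singleton clause (NOT u4), u4 = false.
That conflicts with the unit clause (u4).
So every satisfying assignment has u3 = True.

True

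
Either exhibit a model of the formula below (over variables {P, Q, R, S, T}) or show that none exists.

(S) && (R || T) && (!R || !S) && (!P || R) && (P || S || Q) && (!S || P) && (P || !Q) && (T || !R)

UNSATISFIABLE

(S) alone gives S = true.
(!R) alone gives R = false.
(T) alone gives T = true.
(!P) alone gives P = false.
Now (P) is unsatisfied and unit — conflict.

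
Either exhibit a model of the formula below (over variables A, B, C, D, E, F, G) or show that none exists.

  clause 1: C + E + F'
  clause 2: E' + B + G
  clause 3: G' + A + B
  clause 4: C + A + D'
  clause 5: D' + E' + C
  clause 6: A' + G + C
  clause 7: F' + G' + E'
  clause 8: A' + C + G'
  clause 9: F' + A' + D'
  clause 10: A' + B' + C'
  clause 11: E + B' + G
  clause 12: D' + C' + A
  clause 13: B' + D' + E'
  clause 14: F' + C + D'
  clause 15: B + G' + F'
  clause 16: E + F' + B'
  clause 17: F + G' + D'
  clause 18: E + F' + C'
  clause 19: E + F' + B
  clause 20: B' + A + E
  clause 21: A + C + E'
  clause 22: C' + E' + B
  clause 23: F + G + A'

Branch on C: set C = 1.
Branch on A: set A = 1.
The clause (B') is unit, so B = 0.
The clause (E') is unit, so E = 0.
The clause (F') is unit, so F = 0.
The clause (G) is unit, so G = 1.
The clause (D') is unit, so D = 0.
This assignment satisfies each clause.

A ↦ 1, B ↦ 0, C ↦ 1, D ↦ 0, E ↦ 0, F ↦ 0, G ↦ 1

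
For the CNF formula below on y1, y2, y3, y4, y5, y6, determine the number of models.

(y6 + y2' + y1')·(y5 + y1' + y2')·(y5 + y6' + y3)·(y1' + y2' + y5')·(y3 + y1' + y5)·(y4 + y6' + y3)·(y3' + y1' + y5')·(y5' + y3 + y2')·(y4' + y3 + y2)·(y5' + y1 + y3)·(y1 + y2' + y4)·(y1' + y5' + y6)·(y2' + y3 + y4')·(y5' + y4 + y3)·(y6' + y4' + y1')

16

There are 2^6 = 64 truth assignments over (y1, y2, y3, y4, y5, y6).
Split on y3. With y3 = 1, the clauses containing y3 are satisfied and y3' drops from the rest; 15 of the 2^5 = 32 assignments to the other variables satisfy what remains.
With y3 = 0, by the same count on the reduced clause set, 1 assignment works.
(One model: y1=F, y2=F, y3=F, y4=F, y5=F, y6=F.)
Total: 15 + 1 = 16.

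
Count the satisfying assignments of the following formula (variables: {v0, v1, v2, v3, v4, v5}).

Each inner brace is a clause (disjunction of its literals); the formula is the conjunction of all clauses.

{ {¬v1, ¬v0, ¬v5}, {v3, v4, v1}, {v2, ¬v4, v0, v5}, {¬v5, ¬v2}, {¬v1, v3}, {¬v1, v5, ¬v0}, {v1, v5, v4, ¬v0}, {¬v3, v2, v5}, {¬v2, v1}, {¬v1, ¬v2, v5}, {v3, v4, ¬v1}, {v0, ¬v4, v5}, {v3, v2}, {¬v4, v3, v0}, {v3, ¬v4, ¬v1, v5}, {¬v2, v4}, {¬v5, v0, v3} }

6

There are 2^6 = 64 truth assignments over (v0, v1, v2, v3, v4, v5).
Split on v1. With v1 = True, the clauses containing v1 are satisfied and ¬v1 drops from the rest; 2 of the 2^5 = 32 assignments to the other variables satisfy what remains.
With v1 = False, by the same count on the reduced clause set, 4 assignments work.
Total: 2 + 4 = 6.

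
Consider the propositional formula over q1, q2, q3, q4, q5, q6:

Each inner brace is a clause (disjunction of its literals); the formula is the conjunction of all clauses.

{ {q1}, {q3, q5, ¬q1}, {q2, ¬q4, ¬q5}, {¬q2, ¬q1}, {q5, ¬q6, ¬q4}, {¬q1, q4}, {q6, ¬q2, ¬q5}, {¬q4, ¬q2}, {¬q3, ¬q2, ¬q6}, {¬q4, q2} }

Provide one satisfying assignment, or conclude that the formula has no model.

Unit clause (q1) forces q1 = True.
Unit clause (¬q2) forces q2 = False.
Unit clause (q4) forces q4 = True.
Now (¬q4) is unsatisfied and unit — conflict.

UNSATISFIABLE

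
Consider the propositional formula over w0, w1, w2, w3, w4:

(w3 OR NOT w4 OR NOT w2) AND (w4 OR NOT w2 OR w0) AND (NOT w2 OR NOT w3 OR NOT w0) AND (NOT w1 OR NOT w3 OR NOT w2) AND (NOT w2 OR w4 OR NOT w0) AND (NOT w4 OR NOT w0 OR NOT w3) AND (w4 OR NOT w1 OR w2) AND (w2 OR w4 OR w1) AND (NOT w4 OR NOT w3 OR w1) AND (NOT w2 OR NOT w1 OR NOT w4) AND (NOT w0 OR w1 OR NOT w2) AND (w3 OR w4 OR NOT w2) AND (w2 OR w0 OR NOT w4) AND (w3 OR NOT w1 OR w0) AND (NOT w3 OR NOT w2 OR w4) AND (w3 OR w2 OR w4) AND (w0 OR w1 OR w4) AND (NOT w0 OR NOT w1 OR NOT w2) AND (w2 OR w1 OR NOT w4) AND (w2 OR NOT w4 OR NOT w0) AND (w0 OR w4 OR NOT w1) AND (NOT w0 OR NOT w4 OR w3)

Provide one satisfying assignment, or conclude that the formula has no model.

UNSATISFIABLE

Case w3 = true:
Case w2 = false:
Case w4 = false:
Unit clause (NOT w1) forces w1 = false.
But (w1) is also a unit clause — contradiction.
Backtrack on w4: now try w4 = true.
Unit clause (NOT w0) forces w0 = false.
But (w0) is also a unit clause — contradiction.
Neither w4 = true nor w4 = false works.
Backtrack on w2: now try w2 = true.
Unit clause (NOT w0) forces w0 = false.
Unit clause (w4) forces w4 = true.
Unit clause (NOT w1) forces w1 = false.
But (w1) is also a unit clause — contradiction.
Neither w2 = true nor w2 = false works.
Backtrack on w3: now try w3 = false.
Case w4 = false:
Unit clause (NOT w2) forces w2 = false.
But (w2) is also a unit clause — contradiction.
Backtrack on w4: now try w4 = true.
Unit clause (NOT w2) forces w2 = false.
Unit clause (w0) forces w0 = true.
But (NOT w0) is also a unit clause — contradiction.
Neither w4 = true nor w4 = false works.
Neither w3 = true nor w3 = false works.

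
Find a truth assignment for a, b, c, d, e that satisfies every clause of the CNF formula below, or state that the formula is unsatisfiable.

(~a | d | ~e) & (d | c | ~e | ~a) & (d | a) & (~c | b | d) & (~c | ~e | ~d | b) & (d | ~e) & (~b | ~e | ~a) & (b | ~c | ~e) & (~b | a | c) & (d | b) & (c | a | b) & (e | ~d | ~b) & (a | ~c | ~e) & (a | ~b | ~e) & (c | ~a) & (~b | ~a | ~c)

Case d = 1:
Case e = 0:
From the singleton clause (~b), b = 0.
Case c = 1:
All clauses hold; a can take either value.

a ↦ 1,  b ↦ 0,  c ↦ 1,  d ↦ 1,  e ↦ 0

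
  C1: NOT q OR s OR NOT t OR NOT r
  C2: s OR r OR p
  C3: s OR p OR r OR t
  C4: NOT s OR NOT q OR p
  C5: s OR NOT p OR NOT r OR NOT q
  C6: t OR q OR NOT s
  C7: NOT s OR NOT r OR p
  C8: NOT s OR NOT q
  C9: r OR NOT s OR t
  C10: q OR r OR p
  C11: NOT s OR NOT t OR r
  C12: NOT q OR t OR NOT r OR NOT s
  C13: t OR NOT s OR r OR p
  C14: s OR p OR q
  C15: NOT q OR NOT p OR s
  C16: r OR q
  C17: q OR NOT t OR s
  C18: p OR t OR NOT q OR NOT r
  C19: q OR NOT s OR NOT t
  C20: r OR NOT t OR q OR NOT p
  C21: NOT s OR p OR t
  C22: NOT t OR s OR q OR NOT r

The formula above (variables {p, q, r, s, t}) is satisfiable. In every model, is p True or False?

Suppose p = false.
Try s = true.
The clause (NOT q) is unit, so q = false.
The clause (t) is unit, so t = true.
Now (NOT t) is unsatisfied and unit — conflict.
So s must be the other value — set s = false.
The clause (r) is unit, so r = true.
The clause (q) is unit, so q = true.
The clause (NOT t) is unit, so t = false.
Now (t) is unsatisfied and unit — conflict.
Both values of s lead to a conflict.
So every satisfying assignment has p = True.

True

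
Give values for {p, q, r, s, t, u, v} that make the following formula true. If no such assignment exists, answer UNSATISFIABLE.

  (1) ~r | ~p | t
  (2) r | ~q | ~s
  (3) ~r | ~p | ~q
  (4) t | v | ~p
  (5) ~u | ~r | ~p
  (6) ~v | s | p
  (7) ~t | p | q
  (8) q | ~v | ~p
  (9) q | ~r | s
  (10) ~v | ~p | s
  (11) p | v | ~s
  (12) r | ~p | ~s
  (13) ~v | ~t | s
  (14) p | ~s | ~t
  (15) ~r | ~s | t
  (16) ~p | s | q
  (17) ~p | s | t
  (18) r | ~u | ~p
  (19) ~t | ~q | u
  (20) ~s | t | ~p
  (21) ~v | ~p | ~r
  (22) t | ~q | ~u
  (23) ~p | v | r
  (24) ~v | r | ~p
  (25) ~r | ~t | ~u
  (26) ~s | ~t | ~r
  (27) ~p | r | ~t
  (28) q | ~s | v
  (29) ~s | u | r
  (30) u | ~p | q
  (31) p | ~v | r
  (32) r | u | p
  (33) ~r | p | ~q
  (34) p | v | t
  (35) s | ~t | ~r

Case r = 0:
Case q = 1:
Unit clause (~s) forces s = 0.
Case v = 0:
Unit clause (~p) forces p = 0.
Unit clause (u) forces u = 1.
Unit clause (t) forces t = 1.
This assignment satisfies each clause.

p ↦ 0,  q ↦ 1,  r ↦ 0,  s ↦ 0,  t ↦ 1,  u ↦ 1,  v ↦ 0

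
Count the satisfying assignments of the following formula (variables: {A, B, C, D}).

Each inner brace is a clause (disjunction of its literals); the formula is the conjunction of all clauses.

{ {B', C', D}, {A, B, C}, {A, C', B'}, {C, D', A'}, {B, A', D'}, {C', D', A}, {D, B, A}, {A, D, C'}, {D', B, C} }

There are 2^4 = 16 truth assignments over (A, B, C, D).
Check each against the 9 clauses (columns in the order A, B, C, D):
  F F F F  ✗ fails (A + B + C)
  F F F T  ✗ fails (A + B + C)
  F F T F  ✗ fails (D + B + A)
  F F T T  ✗ fails (C' + D' + A)
  F T F F  ✓ satisfies all
  F T F T  ✓ satisfies all
  F T T F  ✗ fails (B' + C' + D)
  F T T T  ✗ fails (A + C' + B')
  T F F F  ✓ satisfies all
  T F F T  ✗ fails (C + D' + A')
  T F T F  ✓ satisfies all
  T F T T  ✗ fails (B + A' + D')
  T T F F  ✓ satisfies all
  T T F T  ✗ fails (C + D' + A')
  T T T F  ✗ fails (B' + C' + D)
  T T T T  ✓ satisfies all
6 of the 16 rows are models.

6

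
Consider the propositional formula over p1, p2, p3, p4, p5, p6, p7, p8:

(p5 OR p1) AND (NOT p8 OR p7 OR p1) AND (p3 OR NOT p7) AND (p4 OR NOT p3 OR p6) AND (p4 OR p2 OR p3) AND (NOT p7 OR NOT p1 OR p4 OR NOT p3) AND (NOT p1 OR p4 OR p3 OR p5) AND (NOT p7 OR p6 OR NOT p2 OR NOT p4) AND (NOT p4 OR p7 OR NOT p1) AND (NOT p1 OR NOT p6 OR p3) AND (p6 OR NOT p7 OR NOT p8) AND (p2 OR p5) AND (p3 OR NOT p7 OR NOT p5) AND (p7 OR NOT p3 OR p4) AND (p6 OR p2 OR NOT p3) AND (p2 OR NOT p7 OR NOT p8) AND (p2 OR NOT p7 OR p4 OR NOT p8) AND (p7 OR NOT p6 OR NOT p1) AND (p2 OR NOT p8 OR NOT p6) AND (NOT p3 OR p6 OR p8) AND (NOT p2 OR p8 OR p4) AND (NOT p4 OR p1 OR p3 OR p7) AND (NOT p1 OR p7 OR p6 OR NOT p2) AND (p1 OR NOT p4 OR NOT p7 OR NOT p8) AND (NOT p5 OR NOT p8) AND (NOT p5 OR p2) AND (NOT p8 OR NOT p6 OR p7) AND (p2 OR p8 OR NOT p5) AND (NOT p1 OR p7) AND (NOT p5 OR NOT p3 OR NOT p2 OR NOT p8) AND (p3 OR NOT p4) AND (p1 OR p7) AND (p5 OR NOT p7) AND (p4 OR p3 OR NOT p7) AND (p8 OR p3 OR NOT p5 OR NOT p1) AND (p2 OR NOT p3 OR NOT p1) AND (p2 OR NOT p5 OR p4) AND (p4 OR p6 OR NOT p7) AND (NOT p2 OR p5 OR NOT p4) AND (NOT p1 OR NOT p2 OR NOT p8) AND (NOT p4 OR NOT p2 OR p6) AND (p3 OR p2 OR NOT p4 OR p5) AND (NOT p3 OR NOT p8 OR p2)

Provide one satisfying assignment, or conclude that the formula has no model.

p1=true,  p2=true,  p3=true,  p4=true,  p5=true,  p6=true,  p7=true,  p8=false

Case p5 = true:
(NOT p8) alone gives p8 = false.
(p2) alone gives p2 = true.
(p4) alone gives p4 = true.
(p3) alone gives p3 = true.
(p6) alone gives p6 = true.
Case p7 = true:
Every clause is now satisfied; p1 is unconstrained.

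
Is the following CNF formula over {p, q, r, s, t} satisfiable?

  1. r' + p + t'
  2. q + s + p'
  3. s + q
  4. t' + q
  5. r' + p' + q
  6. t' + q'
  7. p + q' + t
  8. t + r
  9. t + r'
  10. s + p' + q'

No, unsatisfiable

Case s = 1:
Case t = 0:
From the singleton clause (r), r = 1.
But (r') is also a unit clause — contradiction.
Backtrack on t: now try t = 1.
From the singleton clause (q), q = 1.
But (q') is also a unit clause — contradiction.
Neither t = 1 nor t = 0 works.
Backtrack on s: now try s = 0.
From the singleton clause (q), q = 1.
From the singleton clause (t'), t = 0.
From the singleton clause (p), p = 1.
But (p') is also a unit clause — contradiction.
Neither s = 1 nor s = 0 works.
No assignment satisfies every clause.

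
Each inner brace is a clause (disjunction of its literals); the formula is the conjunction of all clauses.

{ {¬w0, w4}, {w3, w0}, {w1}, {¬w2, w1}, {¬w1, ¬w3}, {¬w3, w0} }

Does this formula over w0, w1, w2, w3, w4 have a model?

(w1) alone gives w1 = True.
(¬w3) alone gives w3 = False.
(w0) alone gives w0 = True.
(w4) alone gives w4 = True.
Every clause is now satisfied; w2 is unconstrained.
A satisfying assignment: w0: True; w1: True; w2: True; w3: False; w4: True.

Yes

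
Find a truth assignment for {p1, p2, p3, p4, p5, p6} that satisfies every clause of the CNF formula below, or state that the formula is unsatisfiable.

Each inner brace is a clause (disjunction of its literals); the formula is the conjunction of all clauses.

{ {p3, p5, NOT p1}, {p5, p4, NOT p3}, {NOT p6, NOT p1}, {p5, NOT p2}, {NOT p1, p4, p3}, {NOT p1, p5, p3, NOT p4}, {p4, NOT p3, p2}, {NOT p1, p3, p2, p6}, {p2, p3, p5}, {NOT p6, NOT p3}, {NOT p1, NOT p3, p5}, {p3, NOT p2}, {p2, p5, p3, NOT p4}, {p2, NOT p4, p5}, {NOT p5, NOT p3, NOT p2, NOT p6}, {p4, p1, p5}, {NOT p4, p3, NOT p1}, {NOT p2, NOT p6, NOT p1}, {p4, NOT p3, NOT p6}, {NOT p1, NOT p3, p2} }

p1 ↦ false, p2 ↦ true, p3 ↦ true, p4 ↦ true, p5 ↦ true, p6 ↦ false

Suppose p6 = false.
Suppose p5 = true.
Suppose p3 = true.
Suppose p4 = true.
Suppose p1 = false.
All clauses hold; p2 can take either value.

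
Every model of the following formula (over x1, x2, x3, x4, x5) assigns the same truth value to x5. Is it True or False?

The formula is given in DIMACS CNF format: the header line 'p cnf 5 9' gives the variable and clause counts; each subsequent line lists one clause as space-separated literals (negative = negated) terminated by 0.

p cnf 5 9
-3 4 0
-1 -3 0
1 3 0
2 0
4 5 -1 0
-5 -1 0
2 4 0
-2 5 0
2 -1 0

Suppose x5 = False.
(x2) alone gives x2 = True.
But (¬x2) is also a unit clause — contradiction.
So every satisfying assignment has x5 = True.

True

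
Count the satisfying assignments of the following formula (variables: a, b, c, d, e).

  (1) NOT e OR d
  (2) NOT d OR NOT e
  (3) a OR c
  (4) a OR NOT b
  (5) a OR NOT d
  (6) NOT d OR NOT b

7

There are 2^5 = 32 truth assignments over (a, b, c, d, e).
Split on d. With d = true, the clauses containing d are satisfied and NOT d drops from the rest; 2 of the 2^4 = 16 assignments to the other variables satisfy what remains.
With d = false, by the same count on the reduced clause set, 5 assignments work.
(One model: a=F, b=F, c=T, d=F, e=F.)
Total: 2 + 5 = 7.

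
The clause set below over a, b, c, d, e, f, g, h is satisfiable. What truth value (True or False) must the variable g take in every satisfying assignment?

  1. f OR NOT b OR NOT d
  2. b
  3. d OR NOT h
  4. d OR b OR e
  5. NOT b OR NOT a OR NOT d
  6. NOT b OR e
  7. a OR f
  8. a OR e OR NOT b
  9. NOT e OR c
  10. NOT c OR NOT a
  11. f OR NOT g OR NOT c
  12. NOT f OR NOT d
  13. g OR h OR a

Suppose g = false.
From the singleton clause (b), b = true.
From the singleton clause (e), e = true.
From the singleton clause (c), c = true.
From the singleton clause (NOT a), a = false.
From the singleton clause (f), f = true.
From the singleton clause (NOT d), d = false.
From the singleton clause (NOT h), h = false.
Now (h) is unsatisfied and unit — conflict.
So every satisfying assignment has g = True.

True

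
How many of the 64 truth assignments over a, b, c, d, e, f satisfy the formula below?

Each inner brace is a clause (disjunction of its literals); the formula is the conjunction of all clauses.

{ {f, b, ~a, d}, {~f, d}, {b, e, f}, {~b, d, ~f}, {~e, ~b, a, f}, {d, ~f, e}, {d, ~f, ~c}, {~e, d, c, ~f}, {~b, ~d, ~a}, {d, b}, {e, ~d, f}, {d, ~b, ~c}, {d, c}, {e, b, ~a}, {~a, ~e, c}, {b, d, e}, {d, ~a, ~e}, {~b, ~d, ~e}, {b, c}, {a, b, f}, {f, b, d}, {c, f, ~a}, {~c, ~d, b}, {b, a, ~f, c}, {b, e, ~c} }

2

There are 2^6 = 64 truth assignments over (a, b, c, d, e, f).
Split on e. With e = 1, the clauses containing e are satisfied and ~e drops from the rest; 0 of the 2^5 = 32 assignments to the other variables satisfy what remains.
With e = 0, by the same count on the reduced clause set, 2 assignments work.
Total: 0 + 2 = 2.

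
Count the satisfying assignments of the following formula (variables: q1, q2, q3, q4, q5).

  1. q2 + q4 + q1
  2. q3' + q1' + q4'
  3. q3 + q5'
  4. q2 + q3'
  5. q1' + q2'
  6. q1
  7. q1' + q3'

There are 2^5 = 32 truth assignments over (q1, q2, q3, q4, q5).
Split on q3. With q3 = 1, the clauses containing q3 are satisfied and q3' drops from the rest; 0 of the 2^4 = 16 assignments to the other variables satisfy what remains.
With q3 = 0, by the same count on the reduced clause set, 2 assignments work.
Total: 0 + 2 = 2.

2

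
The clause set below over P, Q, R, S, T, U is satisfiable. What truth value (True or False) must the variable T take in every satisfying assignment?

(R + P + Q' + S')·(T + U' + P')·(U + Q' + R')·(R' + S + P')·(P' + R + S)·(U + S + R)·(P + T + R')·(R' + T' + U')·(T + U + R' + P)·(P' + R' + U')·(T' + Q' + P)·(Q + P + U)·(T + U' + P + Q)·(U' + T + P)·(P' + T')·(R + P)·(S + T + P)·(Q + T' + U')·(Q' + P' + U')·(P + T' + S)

False

Suppose T = 1.
(P') alone gives P = 0.
(Q') alone gives Q = 0.
(U) alone gives U = 1.
That conflicts with the unit clause (U').
So every satisfying assignment has T = False.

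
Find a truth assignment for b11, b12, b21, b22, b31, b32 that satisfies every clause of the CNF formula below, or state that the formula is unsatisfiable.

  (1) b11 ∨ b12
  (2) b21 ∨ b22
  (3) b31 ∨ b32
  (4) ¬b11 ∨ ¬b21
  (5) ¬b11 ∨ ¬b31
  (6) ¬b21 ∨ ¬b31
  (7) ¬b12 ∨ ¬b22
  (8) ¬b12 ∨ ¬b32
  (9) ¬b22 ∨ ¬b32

Suppose b11 = True.
Unit clause (¬b21) forces b21 = False.
Unit clause (b22) forces b22 = True.
Unit clause (¬b31) forces b31 = False.
Unit clause (b32) forces b32 = True.
Now (¬b32) is unsatisfied and unit — conflict.
So b11 must be the other value — set b11 = False.
Unit clause (b12) forces b12 = True.
Unit clause (¬b22) forces b22 = False.
Unit clause (b21) forces b21 = True.
Unit clause (¬b31) forces b31 = False.
Unit clause (b32) forces b32 = True.
Now (¬b32) is unsatisfied and unit — conflict.
Either choice for b11 ends in contradiction.

UNSATISFIABLE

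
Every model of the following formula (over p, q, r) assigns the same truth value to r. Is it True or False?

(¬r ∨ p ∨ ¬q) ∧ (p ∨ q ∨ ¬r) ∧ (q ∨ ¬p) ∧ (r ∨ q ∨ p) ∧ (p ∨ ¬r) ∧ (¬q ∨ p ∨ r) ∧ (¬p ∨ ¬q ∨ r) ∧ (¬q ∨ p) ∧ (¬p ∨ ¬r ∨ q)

True

Suppose r = False.
Branch on q: set q = True.
(p) alone gives p = True.
Now (¬p) is unsatisfied and unit — conflict.
So q must be the other value — set q = False.
(¬p) alone gives p = False.
Now (p) is unsatisfied and unit — conflict.
Neither q = True nor q = False works.
So every satisfying assignment has r = True.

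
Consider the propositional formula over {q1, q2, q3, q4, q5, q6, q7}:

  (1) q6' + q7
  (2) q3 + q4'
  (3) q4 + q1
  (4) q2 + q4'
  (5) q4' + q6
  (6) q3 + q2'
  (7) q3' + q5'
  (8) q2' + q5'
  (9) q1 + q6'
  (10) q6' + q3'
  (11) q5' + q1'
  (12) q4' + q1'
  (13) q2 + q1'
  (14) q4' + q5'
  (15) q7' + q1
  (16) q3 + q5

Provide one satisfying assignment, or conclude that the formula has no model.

Suppose q6 = 0.
From the singleton clause (q4'), q4 = 0.
From the singleton clause (q1), q1 = 1.
From the singleton clause (q5'), q5 = 0.
From the singleton clause (q2), q2 = 1.
From the singleton clause (q3), q3 = 1.
Every clause is now satisfied; q7 is unconstrained.

q1=1, q2=1, q3=1, q4=0, q5=0, q6=0, q7=1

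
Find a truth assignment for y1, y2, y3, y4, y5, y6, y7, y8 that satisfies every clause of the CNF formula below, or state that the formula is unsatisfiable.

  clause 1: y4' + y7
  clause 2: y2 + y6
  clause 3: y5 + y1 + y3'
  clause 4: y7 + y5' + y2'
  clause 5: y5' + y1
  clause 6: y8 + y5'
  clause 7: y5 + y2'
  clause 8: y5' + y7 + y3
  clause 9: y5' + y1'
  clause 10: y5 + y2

Case y4 = 0:
Case y2 = 1:
(y5) alone gives y5 = 1.
(y7) alone gives y7 = 1.
(y1) alone gives y1 = 1.
That conflicts with the unit clause (y1').
Backtrack on y2: now try y2 = 0.
(y6) alone gives y6 = 1.
(y5) alone gives y5 = 1.
(y1) alone gives y1 = 1.
That conflicts with the unit clause (y1').
Neither y2 = 1 nor y2 = 0 works.
Backtrack on y4: now try y4 = 1.
(y7) alone gives y7 = 1.
Case y2 = 1:
(y5) alone gives y5 = 1.
(y1) alone gives y1 = 1.
That conflicts with the unit clause (y1').
Backtrack on y2: now try y2 = 0.
(y6) alone gives y6 = 1.
(y5) alone gives y5 = 1.
(y1) alone gives y1 = 1.
That conflicts with the unit clause (y1').
Neither y2 = 1 nor y2 = 0 works.
Neither y4 = 1 nor y4 = 0 works.

UNSATISFIABLE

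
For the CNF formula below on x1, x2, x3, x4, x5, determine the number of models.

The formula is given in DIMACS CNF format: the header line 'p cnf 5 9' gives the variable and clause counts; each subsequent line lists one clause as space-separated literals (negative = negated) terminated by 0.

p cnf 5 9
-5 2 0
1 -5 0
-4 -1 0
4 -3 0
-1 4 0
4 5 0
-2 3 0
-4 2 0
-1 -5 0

1

There are 2^5 = 32 truth assignments over (x1, x2, x3, x4, x5).
Split on x1. With x1 = True, the clauses containing x1 are satisfied and ¬x1 drops from the rest; 0 of the 2^4 = 16 assignments to the other variables satisfy what remains.
With x1 = False, by the same count on the reduced clause set, 1 assignment works.
Total: 0 + 1 = 1.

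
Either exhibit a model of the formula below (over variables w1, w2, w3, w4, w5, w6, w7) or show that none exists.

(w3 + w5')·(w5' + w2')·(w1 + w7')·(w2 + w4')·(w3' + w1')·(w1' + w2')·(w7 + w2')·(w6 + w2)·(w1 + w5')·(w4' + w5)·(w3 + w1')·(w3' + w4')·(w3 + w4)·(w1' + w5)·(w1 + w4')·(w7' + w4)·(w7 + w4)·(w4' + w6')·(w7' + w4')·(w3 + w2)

Case w3 = 1:
(w1') alone gives w1 = 0.
(w7') alone gives w7 = 0.
(w2') alone gives w2 = 0.
(w4') alone gives w4 = 0.
But (w4) is also a unit clause — contradiction.
Backtrack on w3: now try w3 = 0.
(w5') alone gives w5 = 0.
(w4') alone gives w4 = 0.
But (w4) is also a unit clause — contradiction.
Either choice for w3 ends in contradiction.

UNSATISFIABLE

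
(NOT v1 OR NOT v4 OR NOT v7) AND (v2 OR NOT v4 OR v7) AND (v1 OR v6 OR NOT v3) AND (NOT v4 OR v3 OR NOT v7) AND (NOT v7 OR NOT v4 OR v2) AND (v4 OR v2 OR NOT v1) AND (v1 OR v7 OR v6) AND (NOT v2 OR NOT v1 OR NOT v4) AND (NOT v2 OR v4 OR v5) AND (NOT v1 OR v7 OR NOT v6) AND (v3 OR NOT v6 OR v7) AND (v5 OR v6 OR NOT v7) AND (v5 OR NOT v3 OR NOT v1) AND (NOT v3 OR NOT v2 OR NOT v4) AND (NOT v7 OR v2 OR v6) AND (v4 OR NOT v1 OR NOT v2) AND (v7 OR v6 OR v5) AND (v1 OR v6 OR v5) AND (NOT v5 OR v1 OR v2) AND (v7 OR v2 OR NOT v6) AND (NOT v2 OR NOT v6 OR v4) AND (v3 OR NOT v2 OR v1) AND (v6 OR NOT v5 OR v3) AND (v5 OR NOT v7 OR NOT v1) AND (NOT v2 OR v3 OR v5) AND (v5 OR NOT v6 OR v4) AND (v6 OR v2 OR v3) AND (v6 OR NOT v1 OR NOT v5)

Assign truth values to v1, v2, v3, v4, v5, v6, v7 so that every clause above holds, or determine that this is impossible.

Suppose v1 = false.
Suppose v6 = true.
Suppose v3 = true.
Suppose v2 = false.
Unit clause (NOT v5) forces v5 = false.
Unit clause (v7) forces v7 = true.
Unit clause (NOT v4) forces v4 = false.
Now (v4) is unsatisfied and unit — conflict.
So v2 must be the other value — set v2 = true.
Unit clause (NOT v4) forces v4 = false.
Now (v4) is unsatisfied and unit — conflict.
Both values of v2 lead to a conflict.
So v3 must be the other value — set v3 = false.
Unit clause (v7) forces v7 = true.
Unit clause (NOT v4) forces v4 = false.
Unit clause (NOT v2) forces v2 = false.
Unit clause (NOT v5) forces v5 = false.
Now (v5) is unsatisfied and unit — conflict.
Both values of v3 lead to a conflict.
So v6 must be the other value — set v6 = false.
Unit clause (NOT v3) forces v3 = false.
Unit clause (v7) forces v7 = true.
Unit clause (NOT v4) forces v4 = false.
Unit clause (v5) forces v5 = true.
Now (NOT v5) is unsatisfied and unit — conflict.
Both values of v6 lead to a conflict.
So v1 must be the other value — set v1 = true.
Suppose v4 = false.
Unit clause (v2) forces v2 = true.
Now (NOT v2) is unsatisfied and unit — conflict.
So v4 must be the other value — set v4 = true.
Unit clause (NOT v7) forces v7 = false.
Unit clause (v2) forces v2 = true.
Now (NOT v2) is unsatisfied and unit — conflict.
Both values of v4 lead to a conflict.
Both values of v1 lead to a conflict.

UNSATISFIABLE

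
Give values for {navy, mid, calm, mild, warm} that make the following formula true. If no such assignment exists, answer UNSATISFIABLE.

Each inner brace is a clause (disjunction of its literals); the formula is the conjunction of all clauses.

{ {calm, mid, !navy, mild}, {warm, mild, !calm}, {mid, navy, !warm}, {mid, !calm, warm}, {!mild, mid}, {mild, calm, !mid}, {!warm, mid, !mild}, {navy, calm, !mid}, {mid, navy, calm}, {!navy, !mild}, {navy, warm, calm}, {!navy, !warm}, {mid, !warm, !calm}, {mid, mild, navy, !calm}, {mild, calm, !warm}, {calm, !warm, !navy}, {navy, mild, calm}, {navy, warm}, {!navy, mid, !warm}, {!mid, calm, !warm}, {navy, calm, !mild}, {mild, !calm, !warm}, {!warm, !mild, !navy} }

navy: false; mid: true; calm: true; mild: true; warm: true

Suppose mild = true.
The clause (mid) is unit, so mid = true.
The clause (!navy) is unit, so navy = false.
The clause (calm) is unit, so calm = true.
The clause (warm) is unit, so warm = true.
Every clause now holds.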